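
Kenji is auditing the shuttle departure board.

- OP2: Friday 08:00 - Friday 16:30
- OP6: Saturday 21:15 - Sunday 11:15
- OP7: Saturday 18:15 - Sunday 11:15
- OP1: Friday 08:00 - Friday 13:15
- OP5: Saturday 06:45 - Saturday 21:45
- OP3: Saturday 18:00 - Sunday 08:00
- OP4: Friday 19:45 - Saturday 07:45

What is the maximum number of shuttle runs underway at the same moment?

4

Sweep the timeline, counting +1 at each start and −1 at each end (ends before starts at a tie):
Friday 08:00 start OP1 → 1
Friday 08:00 start OP2 → 2
Friday 13:15 end OP1 → 1
Friday 16:30 end OP2 → 0
Friday 19:45 start OP4 → 1
Saturday 06:45 start OP5 → 2
Saturday 07:45 end OP4 → 1
Saturday 18:00 start OP3 → 2
Saturday 18:15 start OP7 → 3
Saturday 21:15 start OP6 → 4
Saturday 21:45 end OP5 → 3
Sunday 08:00 end OP3 → 2
Sunday 11:15 end OP6 → 1
Sunday 11:15 end OP7 → 0
Peak is 4, at Saturday 21:15 (OP3, OP5, OP6, OP7).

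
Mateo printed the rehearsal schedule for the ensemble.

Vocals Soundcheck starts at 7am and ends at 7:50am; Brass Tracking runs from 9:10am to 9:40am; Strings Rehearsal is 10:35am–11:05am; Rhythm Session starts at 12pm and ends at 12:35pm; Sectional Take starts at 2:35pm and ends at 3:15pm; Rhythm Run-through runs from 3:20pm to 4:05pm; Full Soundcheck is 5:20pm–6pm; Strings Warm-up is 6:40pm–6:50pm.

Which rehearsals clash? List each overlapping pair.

Sorted by start: Vocals Soundcheck, Brass Tracking, Strings Rehearsal, Rhythm Session, Sectional Take, Rhythm Run-through, Full Soundcheck, Strings Warm-up.
Brass Tracking starts after Vocals Soundcheck ends; Vocals Soundcheck is clear from here.
Strings Rehearsal starts after Brass Tracking ends; Brass Tracking is clear from here.
Rhythm Session starts after Strings Rehearsal ends; Strings Rehearsal is clear from here.
Sectional Take starts after Rhythm Session ends; Rhythm Session is clear from here.
Rhythm Run-through starts after Sectional Take ends; Sectional Take is clear from here.
Full Soundcheck starts after Rhythm Run-through ends; Rhythm Run-through is clear from here.
Strings Warm-up starts after Full Soundcheck ends.

no overlapping pairs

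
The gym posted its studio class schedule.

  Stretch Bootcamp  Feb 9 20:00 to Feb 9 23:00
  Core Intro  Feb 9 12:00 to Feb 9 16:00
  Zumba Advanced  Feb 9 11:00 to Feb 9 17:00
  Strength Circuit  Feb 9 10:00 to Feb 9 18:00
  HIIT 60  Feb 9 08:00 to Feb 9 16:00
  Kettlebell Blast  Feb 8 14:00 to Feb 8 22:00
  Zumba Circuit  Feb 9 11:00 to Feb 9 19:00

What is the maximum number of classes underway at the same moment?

5

Walk through starts and ends in time order (an end at T is processed before a start at T):
Feb 8 14:00 start Kettlebell Blast → 1
Feb 8 22:00 end Kettlebell Blast → 0
Feb 9 08:00 start HIIT 60 → 1
Feb 9 10:00 start Strength Circuit → 2
Feb 9 11:00 start Zumba Advanced → 3
Feb 9 11:00 start Zumba Circuit → 4
Feb 9 12:00 start Core Intro → 5
Feb 9 16:00 end Core Intro → 4
Feb 9 16:00 end HIIT 60 → 3
Feb 9 17:00 end Zumba Advanced → 2
Feb 9 18:00 end Strength Circuit → 1
Feb 9 19:00 end Zumba Circuit → 0
Feb 9 20:00 start Stretch Bootcamp → 1
Feb 9 23:00 end Stretch Bootcamp → 0
Peak is 5, at Feb 9 12:00 (Core Intro, HIIT 60, Strength Circuit, Zumba Advanced, Zumba Circuit).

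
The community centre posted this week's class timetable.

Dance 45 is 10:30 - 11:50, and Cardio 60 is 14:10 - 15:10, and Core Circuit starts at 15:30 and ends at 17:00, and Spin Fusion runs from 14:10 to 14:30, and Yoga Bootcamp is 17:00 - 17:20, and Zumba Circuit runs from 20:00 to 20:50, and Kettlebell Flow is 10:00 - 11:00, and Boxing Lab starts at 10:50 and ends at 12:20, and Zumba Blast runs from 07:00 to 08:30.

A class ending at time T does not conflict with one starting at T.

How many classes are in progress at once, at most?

3

Sweep the timeline, counting +1 at each start and −1 at each end (ends before starts at a tie):
07:00 start Zumba Blast → 1
08:30 end Zumba Blast → 0
10:00 start Kettlebell Flow → 1
10:30 start Dance 45 → 2
10:50 start Boxing Lab → 3
11:00 end Kettlebell Flow → 2
11:50 end Dance 45 → 1
12:20 end Boxing Lab → 0
14:10 start Cardio 60 → 1
14:10 start Spin Fusion → 2
14:30 end Spin Fusion → 1
15:10 end Cardio 60 → 0
15:30 start Core Circuit → 1
17:00 end Core Circuit → 0
17:00 start Yoga Bootcamp → 1
17:20 end Yoga Bootcamp → 0
20:00 start Zumba Circuit → 1
20:50 end Zumba Circuit → 0
Peak is 3, at 10:50 (Boxing Lab, Dance 45, Kettlebell Flow).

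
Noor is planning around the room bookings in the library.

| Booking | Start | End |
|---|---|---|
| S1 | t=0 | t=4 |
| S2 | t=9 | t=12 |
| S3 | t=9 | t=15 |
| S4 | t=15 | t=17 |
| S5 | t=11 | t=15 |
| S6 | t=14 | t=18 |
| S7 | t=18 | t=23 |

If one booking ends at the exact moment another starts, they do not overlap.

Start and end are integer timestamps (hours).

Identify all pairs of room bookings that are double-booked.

Two intervals overlap when each starts before the other ends.
Sorted by start: S1, S2, S3, S5, S6, S4, S7.
S2 starts after S1 ends, so nothing later overlaps S1 either.
S3 starts before S2 ends → S2 and S3 overlap.
S5 starts before S2 ends → S2 and S5 overlap.
S6 starts after S2 ends, so nothing later overlaps S2 either.
S5 starts before S3 ends → S3 and S5 overlap.
S6 starts before S3 ends → S3 and S6 overlap.
S4 starts exactly when S3 ends (back-to-back, no overlap), so nothing later overlaps S3 either.
S6 starts before S5 ends → S5 and S6 overlap.
S4 starts exactly when S5 ends (back-to-back, no overlap), so nothing later overlaps S5 either.
S4 starts before S6 ends → S6 and S4 overlap.
S7 starts exactly when S6 ends (back-to-back, no overlap).
S7 starts after S4 ends.

S2 & S3, S2 & S5, S3 & S5, S3 & S6, S4 & S6, S5 & S6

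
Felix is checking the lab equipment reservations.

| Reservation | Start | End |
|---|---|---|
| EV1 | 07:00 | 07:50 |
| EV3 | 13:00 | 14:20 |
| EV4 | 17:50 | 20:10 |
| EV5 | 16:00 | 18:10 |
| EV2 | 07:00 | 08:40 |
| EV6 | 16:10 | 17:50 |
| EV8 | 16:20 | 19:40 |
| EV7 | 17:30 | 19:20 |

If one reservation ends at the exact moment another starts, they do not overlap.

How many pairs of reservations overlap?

Sorted by start: EV1, EV2, EV3, EV5, EV6, EV8, EV7, EV4.
EV2 starts before EV1 ends → EV1 and EV2 overlap.
EV3 starts after EV1 ends — done with EV1.
EV3 starts after EV2 ends — done with EV2.
EV5 starts after EV3 ends — done with EV3.
EV6 starts before EV5 ends → EV5 and EV6 overlap.
EV8 starts before EV5 ends → EV5 and EV8 overlap.
EV7 starts before EV5 ends → EV5 and EV7 overlap.
EV4 starts before EV5 ends → EV5 and EV4 overlap.
EV8 starts before EV6 ends → EV6 and EV8 overlap.
EV7 starts before EV6 ends → EV6 and EV7 overlap.
EV4 starts exactly when EV6 ends (back-to-back, no overlap).
EV7 starts before EV8 ends → EV8 and EV7 overlap.
EV4 starts before EV8 ends → EV8 and EV4 overlap.
EV4 starts before EV7 ends → EV7 and EV4 overlap.
Overlapping pairs: EV1 & EV2, EV4 & EV5, EV4 & EV7, EV4 & EV8, EV5 & EV6, EV5 & EV7, EV5 & EV8, EV6 & EV7, EV6 & EV8, EV7 & EV8 — 10 in total.

10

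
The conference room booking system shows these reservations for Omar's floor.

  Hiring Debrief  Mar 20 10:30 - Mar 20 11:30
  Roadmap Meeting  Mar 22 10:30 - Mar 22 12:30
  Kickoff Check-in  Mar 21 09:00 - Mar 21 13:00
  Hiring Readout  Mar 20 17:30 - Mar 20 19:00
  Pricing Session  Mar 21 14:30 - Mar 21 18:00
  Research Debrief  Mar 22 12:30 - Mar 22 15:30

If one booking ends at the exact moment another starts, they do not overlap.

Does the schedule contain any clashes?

No

Sorted by start: Hiring Debrief, Hiring Readout, Kickoff Check-in, Pricing Session, Roadmap Meeting, Research Debrief.
Hiring Readout starts after Hiring Debrief ends, so nothing later overlaps Hiring Debrief either.
Kickoff Check-in starts after Hiring Readout ends, so nothing later overlaps Hiring Readout either.
Pricing Session starts after Kickoff Check-in ends, so nothing later overlaps Kickoff Check-in either.
Roadmap Meeting starts after Pricing Session ends, so nothing later overlaps Pricing Session either.
Research Debrief starts exactly when Roadmap Meeting ends (back-to-back, no overlap).
Every pair is clear; the schedule has no overlaps.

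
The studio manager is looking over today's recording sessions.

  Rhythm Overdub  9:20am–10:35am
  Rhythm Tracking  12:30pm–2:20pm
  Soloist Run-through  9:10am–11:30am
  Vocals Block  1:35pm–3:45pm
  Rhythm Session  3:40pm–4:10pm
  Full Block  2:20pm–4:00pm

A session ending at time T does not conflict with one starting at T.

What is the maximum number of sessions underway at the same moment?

Sweep the timeline, counting +1 at each start and −1 at each end (ends before starts at a tie):
9:10am start Soloist Run-through → 1
9:20am start Rhythm Overdub → 2
10:35am end Rhythm Overdub → 1
11:30am end Soloist Run-through → 0
12:30pm start Rhythm Tracking → 1
1:35pm start Vocals Block → 2
2:20pm end Rhythm Tracking → 1
2:20pm start Full Block → 2
3:40pm start Rhythm Session → 3
3:45pm end Vocals Block → 2
4:00pm end Full Block → 1
4:10pm end Rhythm Session → 0
Peak is 3, at 3:40pm (Full Block, Rhythm Session, Vocals Block).

3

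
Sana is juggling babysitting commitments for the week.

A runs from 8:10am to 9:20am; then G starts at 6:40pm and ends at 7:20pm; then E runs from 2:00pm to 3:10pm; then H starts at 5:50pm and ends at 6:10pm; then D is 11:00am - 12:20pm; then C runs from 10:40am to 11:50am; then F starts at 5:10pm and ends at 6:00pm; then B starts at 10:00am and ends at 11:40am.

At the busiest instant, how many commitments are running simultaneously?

3

Sort all start/end points and keep a running count:
8:10am start A → 1
9:20am end A → 0
10:00am start B → 1
10:40am start C → 2
11:00am start D → 3
11:40am end B → 2
11:50am end C → 1
12:20pm end D → 0
2:00pm start E → 1
3:10pm end E → 0
5:10pm start F → 1
5:50pm start H → 2
6:00pm end F → 1
6:10pm end H → 0
6:40pm start G → 1
7:20pm end G → 0
Peak is 3, at 11:00am (B, C, D).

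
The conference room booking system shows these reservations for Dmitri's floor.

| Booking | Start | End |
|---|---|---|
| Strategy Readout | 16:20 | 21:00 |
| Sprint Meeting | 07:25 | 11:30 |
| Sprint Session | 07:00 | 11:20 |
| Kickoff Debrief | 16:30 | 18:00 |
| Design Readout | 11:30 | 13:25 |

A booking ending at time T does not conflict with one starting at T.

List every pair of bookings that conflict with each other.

Kickoff Debrief & Strategy Readout, Sprint Meeting & Sprint Session

Sorted by start: Sprint Session, Sprint Meeting, Design Readout, Strategy Readout, Kickoff Debrief.
Sprint Meeting starts before Sprint Session ends → Sprint Session and Sprint Meeting overlap.
Design Readout starts after Sprint Session ends; Sprint Session is clear from here.
Design Readout starts exactly when Sprint Meeting ends (back-to-back, no overlap); Sprint Meeting is clear from here.
Strategy Readout starts after Design Readout ends; Design Readout is clear from here.
Kickoff Debrief starts before Strategy Readout ends → Strategy Readout and Kickoff Debrief overlap.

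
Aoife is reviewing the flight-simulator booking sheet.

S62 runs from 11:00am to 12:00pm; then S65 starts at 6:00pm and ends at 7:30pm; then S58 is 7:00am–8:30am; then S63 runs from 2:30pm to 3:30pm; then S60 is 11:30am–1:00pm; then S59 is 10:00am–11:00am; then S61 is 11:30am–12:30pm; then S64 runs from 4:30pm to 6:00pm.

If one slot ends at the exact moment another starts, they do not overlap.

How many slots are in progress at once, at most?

Sort all start/end points and keep a running count:
7:00am start S58 → 1
8:30am end S58 → 0
10:00am start S59 → 1
11:00am end S59 → 0
11:00am start S62 → 1
11:30am start S60 → 2
11:30am start S61 → 3
12:00pm end S62 → 2
12:30pm end S61 → 1
1:00pm end S60 → 0
2:30pm start S63 → 1
3:30pm end S63 → 0
4:30pm start S64 → 1
6:00pm end S64 → 0
6:00pm start S65 → 1
7:30pm end S65 → 0
Peak is 3, at 11:30am (S60, S61, S62).

3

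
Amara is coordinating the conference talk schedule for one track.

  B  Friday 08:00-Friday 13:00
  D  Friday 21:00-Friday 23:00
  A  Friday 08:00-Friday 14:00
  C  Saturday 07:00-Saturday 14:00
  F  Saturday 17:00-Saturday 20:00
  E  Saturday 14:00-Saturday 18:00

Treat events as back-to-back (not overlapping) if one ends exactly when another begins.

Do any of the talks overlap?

Check each pair: they overlap iff neither finishes before the other starts.
Sorted by start: A, B, D, C, E, F.
B starts before A ends → A and B overlap.
That's a conflict, so the schedule is not conflict-free.

Yes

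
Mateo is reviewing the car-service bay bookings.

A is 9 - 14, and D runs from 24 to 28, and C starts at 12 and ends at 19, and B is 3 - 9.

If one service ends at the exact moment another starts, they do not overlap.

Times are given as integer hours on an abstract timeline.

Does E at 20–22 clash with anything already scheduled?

B: ends 9 at or before E starts 20 → clear.
A: ends 14 at or before E starts 20 → clear.
C: ends 19 at or before E starts 20 → clear.
D: starts 24 at or after E ends 22 → clear.

No — it doesn't clash with anything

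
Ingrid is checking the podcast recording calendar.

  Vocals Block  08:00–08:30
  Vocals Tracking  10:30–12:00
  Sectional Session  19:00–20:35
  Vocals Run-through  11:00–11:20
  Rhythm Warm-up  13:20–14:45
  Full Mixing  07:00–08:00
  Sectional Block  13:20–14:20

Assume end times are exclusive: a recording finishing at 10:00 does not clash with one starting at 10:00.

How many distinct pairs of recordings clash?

2

Check each pair: they overlap iff neither finishes before the other starts.
Sorted by start: Full Mixing, Vocals Block, Vocals Tracking, Vocals Run-through, Rhythm Warm-up, Sectional Block, Sectional Session.
Vocals Block starts exactly when Full Mixing ends (back-to-back, no overlap); Full Mixing is clear from here.
Vocals Tracking starts after Vocals Block ends; Vocals Block is clear from here.
Vocals Run-through starts before Vocals Tracking ends → Vocals Tracking and Vocals Run-through overlap.
Rhythm Warm-up starts after Vocals Tracking ends; Vocals Tracking is clear from here.
Rhythm Warm-up starts after Vocals Run-through ends; Vocals Run-through is clear from here.
Sectional Block starts before Rhythm Warm-up ends → Rhythm Warm-up and Sectional Block overlap.
Sectional Session starts after Rhythm Warm-up ends.
Sectional Session starts after Sectional Block ends.
Overlapping pairs: Rhythm Warm-up & Sectional Block, Vocals Run-through & Vocals Tracking — 2 in total.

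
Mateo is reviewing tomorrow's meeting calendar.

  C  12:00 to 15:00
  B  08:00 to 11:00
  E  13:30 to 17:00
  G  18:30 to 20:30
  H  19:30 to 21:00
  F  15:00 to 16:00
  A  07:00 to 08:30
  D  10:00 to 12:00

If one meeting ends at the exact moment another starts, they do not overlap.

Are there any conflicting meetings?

Yes

Sorted by start: A, B, D, C, E, F, G, H.
B starts before A ends → A and B overlap.
That's a conflict, so the schedule is not conflict-free.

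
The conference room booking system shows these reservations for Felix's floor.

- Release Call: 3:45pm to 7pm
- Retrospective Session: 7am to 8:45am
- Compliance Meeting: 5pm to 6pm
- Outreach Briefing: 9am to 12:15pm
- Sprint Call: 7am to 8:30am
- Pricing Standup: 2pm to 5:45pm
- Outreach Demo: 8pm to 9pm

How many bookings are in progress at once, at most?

3

Walk through starts and ends in time order (an end at T is processed before a start at T):
7am start Retrospective Session → 1
7am start Sprint Call → 2
8:30am end Sprint Call → 1
8:45am end Retrospective Session → 0
9am start Outreach Briefing → 1
12:15pm end Outreach Briefing → 0
2pm start Pricing Standup → 1
3:45pm start Release Call → 2
5pm start Compliance Meeting → 3
5:45pm end Pricing Standup → 2
6pm end Compliance Meeting → 1
7pm end Release Call → 0
8pm start Outreach Demo → 1
9pm end Outreach Demo → 0
Peak is 3, at 5pm (Compliance Meeting, Pricing Standup, Release Call).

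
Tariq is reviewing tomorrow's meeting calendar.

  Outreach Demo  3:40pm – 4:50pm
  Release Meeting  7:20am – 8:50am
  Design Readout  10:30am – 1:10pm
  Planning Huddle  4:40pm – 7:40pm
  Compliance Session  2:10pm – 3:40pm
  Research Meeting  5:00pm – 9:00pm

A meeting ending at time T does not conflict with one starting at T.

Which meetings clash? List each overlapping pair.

Outreach Demo & Planning Huddle, Planning Huddle & Research Meeting

Check each pair: they overlap iff neither finishes before the other starts.
Sorted by start: Release Meeting, Design Readout, Compliance Session, Outreach Demo, Planning Huddle, Research Meeting.
Design Readout starts after Release Meeting ends; Release Meeting is clear from here.
Compliance Session starts after Design Readout ends; Design Readout is clear from here.
Outreach Demo starts exactly when Compliance Session ends (back-to-back, no overlap); Compliance Session is clear from here.
Planning Huddle starts before Outreach Demo ends → Outreach Demo and Planning Huddle overlap.
Research Meeting starts after Outreach Demo ends.
Research Meeting starts before Planning Huddle ends → Planning Huddle and Research Meeting overlap.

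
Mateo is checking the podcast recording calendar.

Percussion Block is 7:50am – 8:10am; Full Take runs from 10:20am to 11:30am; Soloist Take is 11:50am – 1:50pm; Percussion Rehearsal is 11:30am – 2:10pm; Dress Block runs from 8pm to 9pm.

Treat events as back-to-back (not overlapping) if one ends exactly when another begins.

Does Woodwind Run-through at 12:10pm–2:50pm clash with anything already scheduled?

Yes — it overlaps Percussion Rehearsal, Soloist Take

Percussion Block: ends 8:10am at or before Woodwind Run-through starts 12:10pm → clear.
Full Take: ends 11:30am at or before Woodwind Run-through starts 12:10pm → clear.
Percussion Rehearsal: starts 11:30am before Woodwind Run-through ends 2:50pm, and ends 2:10pm after Woodwind Run-through starts 12:10pm → overlap.
Soloist Take: starts 11:50am before Woodwind Run-through ends 2:50pm, and ends 1:50pm after Woodwind Run-through starts 12:10pm → overlap.
Dress Block: starts 8pm at or after Woodwind Run-through ends 2:50pm → clear.
Woodwind Run-through overlaps Soloist Take, Percussion Rehearsal.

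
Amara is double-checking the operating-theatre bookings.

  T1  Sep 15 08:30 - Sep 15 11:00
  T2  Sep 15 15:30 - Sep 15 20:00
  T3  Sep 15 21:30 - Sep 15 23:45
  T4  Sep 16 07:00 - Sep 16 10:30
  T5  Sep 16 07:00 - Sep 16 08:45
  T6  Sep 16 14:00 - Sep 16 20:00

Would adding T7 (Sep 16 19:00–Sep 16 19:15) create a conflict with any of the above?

Yes — it overlaps T6

T1: ends Sep 15 11:00 at or before T7 starts Sep 16 19:00 → clear.
T2: ends Sep 15 20:00 at or before T7 starts Sep 16 19:00 → clear.
T3: ends Sep 15 23:45 at or before T7 starts Sep 16 19:00 → clear.
T4: ends Sep 16 10:30 at or before T7 starts Sep 16 19:00 → clear.
T5: ends Sep 16 08:45 at or before T7 starts Sep 16 19:00 → clear.
T6: starts Sep 16 14:00 before T7 ends Sep 16 19:15, and ends Sep 16 20:00 after T7 starts Sep 16 19:00 → overlap.
T7 overlaps T6.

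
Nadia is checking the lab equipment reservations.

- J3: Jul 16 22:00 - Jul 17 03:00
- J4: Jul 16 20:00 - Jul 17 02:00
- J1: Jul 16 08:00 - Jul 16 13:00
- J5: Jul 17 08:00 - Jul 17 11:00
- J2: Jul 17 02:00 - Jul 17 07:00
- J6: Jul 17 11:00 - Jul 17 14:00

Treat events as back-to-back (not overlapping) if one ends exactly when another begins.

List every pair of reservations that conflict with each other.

J2 & J3, J3 & J4

Sorted by start: J1, J4, J3, J2, J5, J6.
J4 starts after J1 ends, so J1 has no further overlaps.
J3 starts before J4 ends → J4 and J3 overlap.
J2 starts exactly when J4 ends (back-to-back, no overlap), so J4 has no further overlaps.
J2 starts before J3 ends → J3 and J2 overlap.
J5 starts after J3 ends, so J3 has no further overlaps.
J5 starts after J2 ends, so J2 has no further overlaps.
J6 starts exactly when J5 ends (back-to-back, no overlap).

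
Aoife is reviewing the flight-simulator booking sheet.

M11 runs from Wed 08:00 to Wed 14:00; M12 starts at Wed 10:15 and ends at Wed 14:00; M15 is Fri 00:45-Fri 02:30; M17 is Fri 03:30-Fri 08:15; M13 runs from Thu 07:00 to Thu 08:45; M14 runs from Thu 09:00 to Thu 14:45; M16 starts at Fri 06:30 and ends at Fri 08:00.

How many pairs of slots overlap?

Check each pair: they overlap iff neither finishes before the other starts.
Sorted by start: M11, M12, M13, M14, M15, M17, M16.
M12 starts before M11 ends → M11 and M12 overlap.
M13 starts after M11 ends; M11 is clear from here.
M13 starts after M12 ends; M12 is clear from here.
M14 starts after M13 ends; M13 is clear from here.
M15 starts after M14 ends; M14 is clear from here.
M17 starts after M15 ends; M15 is clear from here.
M16 starts before M17 ends → M17 and M16 overlap.
Overlapping pairs: M11 & M12, M16 & M17 — 2 in total.

2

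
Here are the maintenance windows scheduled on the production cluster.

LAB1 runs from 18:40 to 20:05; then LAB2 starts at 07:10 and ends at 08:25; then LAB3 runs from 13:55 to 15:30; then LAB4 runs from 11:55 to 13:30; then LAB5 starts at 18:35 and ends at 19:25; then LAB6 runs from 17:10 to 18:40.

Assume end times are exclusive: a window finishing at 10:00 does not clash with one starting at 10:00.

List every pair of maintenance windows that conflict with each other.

LAB1 & LAB5, LAB5 & LAB6

Sorted by start: LAB2, LAB4, LAB3, LAB6, LAB5, LAB1.
LAB4 starts after LAB2 ends — done with LAB2.
LAB3 starts after LAB4 ends — done with LAB4.
LAB6 starts after LAB3 ends — done with LAB3.
LAB5 starts before LAB6 ends → LAB6 and LAB5 overlap.
LAB1 starts exactly when LAB6 ends (back-to-back, no overlap).
LAB1 starts before LAB5 ends → LAB5 and LAB1 overlap.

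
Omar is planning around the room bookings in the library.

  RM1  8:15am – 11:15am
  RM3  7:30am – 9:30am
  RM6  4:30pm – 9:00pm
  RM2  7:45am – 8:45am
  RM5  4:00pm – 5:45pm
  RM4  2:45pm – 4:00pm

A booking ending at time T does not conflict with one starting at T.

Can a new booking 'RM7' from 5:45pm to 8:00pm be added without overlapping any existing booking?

RM3: ends 9:30am at or before RM7 starts 5:45pm → clear.
RM2: ends 8:45am at or before RM7 starts 5:45pm → clear.
RM1: ends 11:15am at or before RM7 starts 5:45pm → clear.
RM4: ends 4:00pm at or before RM7 starts 5:45pm → clear.
RM5: ends 5:45pm at or before RM7 starts 5:45pm → clear.
RM6: starts 4:30pm before RM7 ends 8:00pm, and ends 9:00pm after RM7 starts 5:45pm → overlap.
RM7 overlaps RM6.

No — it overlaps RM6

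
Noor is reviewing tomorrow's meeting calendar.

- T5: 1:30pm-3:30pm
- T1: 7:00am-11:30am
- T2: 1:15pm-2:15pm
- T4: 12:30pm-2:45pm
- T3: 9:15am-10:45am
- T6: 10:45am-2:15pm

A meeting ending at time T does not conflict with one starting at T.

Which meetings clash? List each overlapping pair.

Sorted by start: T1, T3, T6, T4, T2, T5.
T3 starts before T1 ends → T1 and T3 overlap.
T6 starts before T1 ends → T1 and T6 overlap.
T4 starts after T1 ends; T1 is clear from here.
T6 starts exactly when T3 ends (back-to-back, no overlap); T3 is clear from here.
T4 starts before T6 ends → T6 and T4 overlap.
T2 starts before T6 ends → T6 and T2 overlap.
T5 starts before T6 ends → T6 and T5 overlap.
T2 starts before T4 ends → T4 and T2 overlap.
T5 starts before T4 ends → T4 and T5 overlap.
T5 starts before T2 ends → T2 and T5 overlap.

T1 & T3, T1 & T6, T2 & T4, T2 & T5, T2 & T6, T4 & T5, T4 & T6, T5 & T6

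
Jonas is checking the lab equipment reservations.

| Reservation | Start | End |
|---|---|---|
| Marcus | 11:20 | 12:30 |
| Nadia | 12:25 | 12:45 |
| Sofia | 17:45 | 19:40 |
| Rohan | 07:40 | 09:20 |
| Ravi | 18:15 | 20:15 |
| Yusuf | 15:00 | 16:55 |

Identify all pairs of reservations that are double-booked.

Check each pair: they overlap iff neither finishes before the other starts.
Sorted by start: Rohan, Marcus, Nadia, Yusuf, Sofia, Ravi.
Marcus starts after Rohan ends; Rohan is clear from here.
Nadia starts before Marcus ends → Marcus and Nadia overlap.
Yusuf starts after Marcus ends; Marcus is clear from here.
Yusuf starts after Nadia ends; Nadia is clear from here.
Sofia starts after Yusuf ends; Yusuf is clear from here.
Ravi starts before Sofia ends → Sofia and Ravi overlap.

Marcus & Nadia, Ravi & Sofia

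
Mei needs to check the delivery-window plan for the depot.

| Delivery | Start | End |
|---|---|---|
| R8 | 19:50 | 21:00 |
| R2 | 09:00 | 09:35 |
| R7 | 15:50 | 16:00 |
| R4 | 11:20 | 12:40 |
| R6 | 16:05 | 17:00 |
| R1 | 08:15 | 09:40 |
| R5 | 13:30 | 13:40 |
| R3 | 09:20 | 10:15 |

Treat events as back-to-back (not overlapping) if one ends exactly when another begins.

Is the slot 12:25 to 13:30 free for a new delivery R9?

R1: ends 09:40 at or before R9 starts 12:25 → clear.
R2: ends 09:35 at or before R9 starts 12:25 → clear.
R3: ends 10:15 at or before R9 starts 12:25 → clear.
R4: starts 11:20 before R9 ends 13:30, and ends 12:40 after R9 starts 12:25 → overlap.
R5: starts 13:30 at or after R9 ends 13:30 → clear.
R7: starts 15:50 at or after R9 ends 13:30 → clear.
R6: starts 16:05 at or after R9 ends 13:30 → clear.
R8: starts 19:50 at or after R9 ends 13:30 → clear.
R9 overlaps R4.

No — it overlaps R4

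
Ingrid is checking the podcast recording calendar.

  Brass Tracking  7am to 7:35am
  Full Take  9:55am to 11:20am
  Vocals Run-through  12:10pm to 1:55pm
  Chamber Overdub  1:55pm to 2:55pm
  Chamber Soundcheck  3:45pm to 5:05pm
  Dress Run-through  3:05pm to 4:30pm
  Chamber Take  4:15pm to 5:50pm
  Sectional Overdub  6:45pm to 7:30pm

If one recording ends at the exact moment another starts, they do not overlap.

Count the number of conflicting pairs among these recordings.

3

Sorted by start: Brass Tracking, Full Take, Vocals Run-through, Chamber Overdub, Dress Run-through, Chamber Soundcheck, Chamber Take, Sectional Overdub.
Full Take starts after Brass Tracking ends, so nothing later overlaps Brass Tracking either.
Vocals Run-through starts after Full Take ends, so nothing later overlaps Full Take either.
Chamber Overdub starts exactly when Vocals Run-through ends (back-to-back, no overlap), so nothing later overlaps Vocals Run-through either.
Dress Run-through starts after Chamber Overdub ends, so nothing later overlaps Chamber Overdub either.
Chamber Soundcheck starts before Dress Run-through ends → Dress Run-through and Chamber Soundcheck overlap.
Chamber Take starts before Dress Run-through ends → Dress Run-through and Chamber Take overlap.
Sectional Overdub starts after Dress Run-through ends.
Chamber Take starts before Chamber Soundcheck ends → Chamber Soundcheck and Chamber Take overlap.
Sectional Overdub starts after Chamber Soundcheck ends.
Sectional Overdub starts after Chamber Take ends.
Overlapping pairs: Chamber Soundcheck & Chamber Take, Chamber Soundcheck & Dress Run-through, Chamber Take & Dress Run-through — 3 in total.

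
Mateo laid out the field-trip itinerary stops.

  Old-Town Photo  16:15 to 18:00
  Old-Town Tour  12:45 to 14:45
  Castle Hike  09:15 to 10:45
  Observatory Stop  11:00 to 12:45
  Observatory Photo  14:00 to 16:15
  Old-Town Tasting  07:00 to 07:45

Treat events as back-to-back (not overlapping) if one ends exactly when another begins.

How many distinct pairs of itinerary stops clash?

1

Sorted by start: Old-Town Tasting, Castle Hike, Observatory Stop, Old-Town Tour, Observatory Photo, Old-Town Photo.
Castle Hike starts after Old-Town Tasting ends, so Old-Town Tasting has no further overlaps.
Observatory Stop starts after Castle Hike ends, so Castle Hike has no further overlaps.
Old-Town Tour starts exactly when Observatory Stop ends (back-to-back, no overlap), so Observatory Stop has no further overlaps.
Observatory Photo starts before Old-Town Tour ends → Old-Town Tour and Observatory Photo overlap.
Old-Town Photo starts after Old-Town Tour ends.
Old-Town Photo starts exactly when Observatory Photo ends (back-to-back, no overlap).
Overlapping pairs: Observatory Photo & Old-Town Tour — 1 in total.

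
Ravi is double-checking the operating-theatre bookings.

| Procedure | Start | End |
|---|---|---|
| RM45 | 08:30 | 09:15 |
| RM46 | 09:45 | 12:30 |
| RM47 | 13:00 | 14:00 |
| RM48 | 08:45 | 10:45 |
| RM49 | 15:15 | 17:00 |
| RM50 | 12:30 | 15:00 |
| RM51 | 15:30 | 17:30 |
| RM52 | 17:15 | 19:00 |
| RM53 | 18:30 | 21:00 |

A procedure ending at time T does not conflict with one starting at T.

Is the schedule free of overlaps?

Check each pair: they overlap iff neither finishes before the other starts.
Sorted by start: RM45, RM48, RM46, RM50, RM47, RM49, RM51, RM52, RM53.
RM48 starts before RM45 ends → RM45 and RM48 overlap.
That's a conflict, so the schedule is not conflict-free.

No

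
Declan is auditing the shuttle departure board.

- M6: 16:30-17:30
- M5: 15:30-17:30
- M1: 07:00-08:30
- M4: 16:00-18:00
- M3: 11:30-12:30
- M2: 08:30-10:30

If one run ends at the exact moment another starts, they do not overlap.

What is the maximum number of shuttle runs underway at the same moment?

3

Sort all start/end points and keep a running count:
07:00 start M1 → 1
08:30 end M1 → 0
08:30 start M2 → 1
10:30 end M2 → 0
11:30 start M3 → 1
12:30 end M3 → 0
15:30 start M5 → 1
16:00 start M4 → 2
16:30 start M6 → 3
17:30 end M5 → 2
17:30 end M6 → 1
18:00 end M4 → 0
Peak is 3, at 16:30 (M4, M5, M6).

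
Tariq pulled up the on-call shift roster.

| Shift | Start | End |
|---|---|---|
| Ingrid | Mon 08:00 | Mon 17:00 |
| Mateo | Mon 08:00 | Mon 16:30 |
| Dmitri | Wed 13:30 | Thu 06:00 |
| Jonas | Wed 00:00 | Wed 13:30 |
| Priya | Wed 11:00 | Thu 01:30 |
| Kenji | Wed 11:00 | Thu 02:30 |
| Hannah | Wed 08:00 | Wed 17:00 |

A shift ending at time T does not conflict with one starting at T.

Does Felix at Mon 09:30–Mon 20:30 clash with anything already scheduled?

Ingrid: starts Mon 08:00 before Felix ends Mon 20:30, and ends Mon 17:00 after Felix starts Mon 09:30 → overlap.
Mateo: starts Mon 08:00 before Felix ends Mon 20:30, and ends Mon 16:30 after Felix starts Mon 09:30 → overlap.
Jonas: starts Wed 00:00 at or after Felix ends Mon 20:30 → clear.
Hannah: starts Wed 08:00 at or after Felix ends Mon 20:30 → clear.
Priya: starts Wed 11:00 at or after Felix ends Mon 20:30 → clear.
Kenji: starts Wed 11:00 at or after Felix ends Mon 20:30 → clear.
Dmitri: starts Wed 13:30 at or after Felix ends Mon 20:30 → clear.
Felix overlaps Ingrid, Mateo.

Yes — it overlaps Ingrid, Mateo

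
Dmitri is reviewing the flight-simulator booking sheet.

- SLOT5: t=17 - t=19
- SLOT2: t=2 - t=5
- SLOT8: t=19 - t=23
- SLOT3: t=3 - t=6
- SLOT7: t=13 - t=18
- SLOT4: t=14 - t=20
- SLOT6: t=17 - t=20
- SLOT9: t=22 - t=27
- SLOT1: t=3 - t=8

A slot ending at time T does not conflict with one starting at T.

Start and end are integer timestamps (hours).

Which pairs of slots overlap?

SLOT1 & SLOT2, SLOT1 & SLOT3, SLOT2 & SLOT3, SLOT4 & SLOT5, SLOT4 & SLOT6, SLOT4 & SLOT7, SLOT4 & SLOT8, SLOT5 & SLOT6, SLOT5 & SLOT7, SLOT6 & SLOT7, SLOT6 & SLOT8, SLOT8 & SLOT9

Check each pair: they overlap iff neither finishes before the other starts.
Sorted by start: SLOT2, SLOT1, SLOT3, SLOT7, SLOT4, SLOT5, SLOT6, SLOT8, SLOT9.
SLOT1 starts before SLOT2 ends → SLOT2 and SLOT1 overlap.
SLOT3 starts before SLOT2 ends → SLOT2 and SLOT3 overlap.
SLOT7 starts after SLOT2 ends; SLOT2 is clear from here.
SLOT3 starts before SLOT1 ends → SLOT1 and SLOT3 overlap.
SLOT7 starts after SLOT1 ends; SLOT1 is clear from here.
SLOT7 starts after SLOT3 ends; SLOT3 is clear from here.
SLOT4 starts before SLOT7 ends → SLOT7 and SLOT4 overlap.
SLOT5 starts before SLOT7 ends → SLOT7 and SLOT5 overlap.
SLOT6 starts before SLOT7 ends → SLOT7 and SLOT6 overlap.
SLOT8 starts after SLOT7 ends; SLOT7 is clear from here.
SLOT5 starts before SLOT4 ends → SLOT4 and SLOT5 overlap.
SLOT6 starts before SLOT4 ends → SLOT4 and SLOT6 overlap.
SLOT8 starts before SLOT4 ends → SLOT4 and SLOT8 overlap.
SLOT9 starts after SLOT4 ends.
SLOT6 starts before SLOT5 ends → SLOT5 and SLOT6 overlap.
SLOT8 starts exactly when SLOT5 ends (back-to-back, no overlap); SLOT5 is clear from here.
SLOT8 starts before SLOT6 ends → SLOT6 and SLOT8 overlap.
SLOT9 starts after SLOT6 ends.
SLOT9 starts before SLOT8 ends → SLOT8 and SLOT9 overlap.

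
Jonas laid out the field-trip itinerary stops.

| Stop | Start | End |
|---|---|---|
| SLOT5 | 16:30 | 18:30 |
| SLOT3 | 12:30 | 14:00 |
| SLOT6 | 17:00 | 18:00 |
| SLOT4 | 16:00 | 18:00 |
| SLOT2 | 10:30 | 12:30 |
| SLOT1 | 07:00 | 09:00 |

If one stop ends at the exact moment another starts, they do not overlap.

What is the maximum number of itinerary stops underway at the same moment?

Walk through starts and ends in time order (an end at T is processed before a start at T):
07:00 start SLOT1 → 1
09:00 end SLOT1 → 0
10:30 start SLOT2 → 1
12:30 end SLOT2 → 0
12:30 start SLOT3 → 1
14:00 end SLOT3 → 0
16:00 start SLOT4 → 1
16:30 start SLOT5 → 2
17:00 start SLOT6 → 3
18:00 end SLOT4 → 2
18:00 end SLOT6 → 1
18:30 end SLOT5 → 0
Peak is 3, at 17:00 (SLOT4, SLOT5, SLOT6).

3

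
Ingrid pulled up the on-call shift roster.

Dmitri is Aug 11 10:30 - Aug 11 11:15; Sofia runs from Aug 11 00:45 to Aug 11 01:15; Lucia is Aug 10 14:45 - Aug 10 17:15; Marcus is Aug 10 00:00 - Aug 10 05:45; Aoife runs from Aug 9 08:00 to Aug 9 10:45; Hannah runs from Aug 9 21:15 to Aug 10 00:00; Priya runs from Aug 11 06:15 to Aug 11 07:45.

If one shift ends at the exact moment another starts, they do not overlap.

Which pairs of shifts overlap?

Sorted by start: Aoife, Hannah, Marcus, Lucia, Sofia, Priya, Dmitri.
Hannah starts after Aoife ends — done with Aoife.
Marcus starts exactly when Hannah ends (back-to-back, no overlap) — done with Hannah.
Lucia starts after Marcus ends — done with Marcus.
Sofia starts after Lucia ends — done with Lucia.
Priya starts after Sofia ends — done with Sofia.
Dmitri starts after Priya ends.

no overlapping pairs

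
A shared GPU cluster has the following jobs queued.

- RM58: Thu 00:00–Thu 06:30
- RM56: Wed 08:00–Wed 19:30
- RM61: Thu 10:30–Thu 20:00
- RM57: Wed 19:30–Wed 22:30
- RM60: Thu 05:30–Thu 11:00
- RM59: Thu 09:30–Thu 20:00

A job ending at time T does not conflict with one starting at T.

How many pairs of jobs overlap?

Sorted by start: RM56, RM57, RM58, RM60, RM59, RM61.
RM57 starts exactly when RM56 ends (back-to-back, no overlap) — done with RM56.
RM58 starts after RM57 ends — done with RM57.
RM60 starts before RM58 ends → RM58 and RM60 overlap.
RM59 starts after RM58 ends — done with RM58.
RM59 starts before RM60 ends → RM60 and RM59 overlap.
RM61 starts before RM60 ends → RM60 and RM61 overlap.
RM61 starts before RM59 ends → RM59 and RM61 overlap.
Overlapping pairs: RM58 & RM60, RM59 & RM60, RM59 & RM61, RM60 & RM61 — 4 in total.

4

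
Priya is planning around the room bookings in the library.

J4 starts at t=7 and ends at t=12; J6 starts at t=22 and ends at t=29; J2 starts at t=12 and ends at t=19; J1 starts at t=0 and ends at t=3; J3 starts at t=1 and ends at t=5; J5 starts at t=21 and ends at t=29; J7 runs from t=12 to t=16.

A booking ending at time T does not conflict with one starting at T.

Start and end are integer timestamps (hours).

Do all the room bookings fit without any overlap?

No

Sorted by start: J1, J3, J4, J2, J7, J5, J6.
J3 starts before J1 ends → J1 and J3 overlap.
That's a conflict, so the schedule is not conflict-free.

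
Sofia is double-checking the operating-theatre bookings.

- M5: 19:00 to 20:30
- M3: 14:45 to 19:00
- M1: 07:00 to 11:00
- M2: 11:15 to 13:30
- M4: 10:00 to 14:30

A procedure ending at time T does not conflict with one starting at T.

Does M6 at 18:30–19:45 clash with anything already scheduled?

Yes — it overlaps M3, M5

M1: ends 11:00 at or before M6 starts 18:30 → clear.
M4: ends 14:30 at or before M6 starts 18:30 → clear.
M2: ends 13:30 at or before M6 starts 18:30 → clear.
M3: starts 14:45 before M6 ends 19:45, and ends 19:00 after M6 starts 18:30 → overlap.
M5: starts 19:00 before M6 ends 19:45, and ends 20:30 after M6 starts 18:30 → overlap.
M6 overlaps M3, M5.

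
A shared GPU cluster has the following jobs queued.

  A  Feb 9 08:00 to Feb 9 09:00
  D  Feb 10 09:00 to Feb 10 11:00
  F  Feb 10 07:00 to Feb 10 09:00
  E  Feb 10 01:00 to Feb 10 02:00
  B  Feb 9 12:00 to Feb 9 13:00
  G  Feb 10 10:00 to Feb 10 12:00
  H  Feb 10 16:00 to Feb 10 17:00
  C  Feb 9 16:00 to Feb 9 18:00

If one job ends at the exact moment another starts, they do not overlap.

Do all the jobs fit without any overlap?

No

Two intervals overlap when each starts before the other ends.
Sorted by start: A, B, C, E, F, D, G, H.
B starts after A ends — done with A.
C starts after B ends — done with B.
E starts after C ends — done with C.
F starts after E ends — done with E.
D starts exactly when F ends (back-to-back, no overlap) — done with F.
G starts before D ends → D and G overlap.
That's a conflict, so the schedule is not conflict-free.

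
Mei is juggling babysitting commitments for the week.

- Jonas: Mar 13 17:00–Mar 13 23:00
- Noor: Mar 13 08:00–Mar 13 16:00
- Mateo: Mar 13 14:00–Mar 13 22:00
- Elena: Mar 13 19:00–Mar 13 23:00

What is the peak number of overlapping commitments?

3

Sort all start/end points and keep a running count:
Mar 13 08:00 start Noor → 1
Mar 13 14:00 start Mateo → 2
Mar 13 16:00 end Noor → 1
Mar 13 17:00 start Jonas → 2
Mar 13 19:00 start Elena → 3
Mar 13 22:00 end Mateo → 2
Mar 13 23:00 end Elena → 1
Mar 13 23:00 end Jonas → 0
Peak is 3, at Mar 13 19:00 (Elena, Jonas, Mateo).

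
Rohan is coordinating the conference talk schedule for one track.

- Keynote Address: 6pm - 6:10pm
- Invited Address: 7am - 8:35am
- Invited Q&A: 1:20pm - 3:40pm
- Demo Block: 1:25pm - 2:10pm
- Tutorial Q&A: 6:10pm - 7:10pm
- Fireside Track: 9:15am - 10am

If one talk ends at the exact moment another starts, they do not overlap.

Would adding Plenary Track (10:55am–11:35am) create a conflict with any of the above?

Invited Address: ends 8:35am at or before Plenary Track starts 10:55am → clear.
Fireside Track: ends 10am at or before Plenary Track starts 10:55am → clear.
Invited Q&A: starts 1:20pm at or after Plenary Track ends 11:35am → clear.
Demo Block: starts 1:25pm at or after Plenary Track ends 11:35am → clear.
Keynote Address: starts 6pm at or after Plenary Track ends 11:35am → clear.
Tutorial Q&A: starts 6:10pm at or after Plenary Track ends 11:35am → clear.

No — it doesn't clash with anything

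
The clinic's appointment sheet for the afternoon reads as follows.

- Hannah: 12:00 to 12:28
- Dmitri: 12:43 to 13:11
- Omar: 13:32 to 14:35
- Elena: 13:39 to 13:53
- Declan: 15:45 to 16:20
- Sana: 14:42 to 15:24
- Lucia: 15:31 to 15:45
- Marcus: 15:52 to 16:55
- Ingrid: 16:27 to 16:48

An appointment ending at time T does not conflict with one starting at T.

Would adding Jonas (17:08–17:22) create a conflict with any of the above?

Hannah: ends 12:28 at or before Jonas starts 17:08 → clear.
Dmitri: ends 13:11 at or before Jonas starts 17:08 → clear.
Omar: ends 14:35 at or before Jonas starts 17:08 → clear.
Elena: ends 13:53 at or before Jonas starts 17:08 → clear.
Sana: ends 15:24 at or before Jonas starts 17:08 → clear.
Lucia: ends 15:45 at or before Jonas starts 17:08 → clear.
Declan: ends 16:20 at or before Jonas starts 17:08 → clear.
Marcus: ends 16:55 at or before Jonas starts 17:08 → clear.
Ingrid: ends 16:48 at or before Jonas starts 17:08 → clear.

No — it doesn't clash with anything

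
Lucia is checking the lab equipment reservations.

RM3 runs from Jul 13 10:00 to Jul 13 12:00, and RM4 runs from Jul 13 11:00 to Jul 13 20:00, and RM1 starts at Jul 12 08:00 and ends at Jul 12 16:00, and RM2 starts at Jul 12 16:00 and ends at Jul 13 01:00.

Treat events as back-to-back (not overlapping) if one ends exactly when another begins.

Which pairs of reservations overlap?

RM3 & RM4

Sorted by start: RM1, RM2, RM3, RM4.
RM2 starts exactly when RM1 ends (back-to-back, no overlap) — done with RM1.
RM3 starts after RM2 ends — done with RM2.
RM4 starts before RM3 ends → RM3 and RM4 overlap.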